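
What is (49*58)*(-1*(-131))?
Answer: 372302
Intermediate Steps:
(49*58)*(-1*(-131)) = 2842*131 = 372302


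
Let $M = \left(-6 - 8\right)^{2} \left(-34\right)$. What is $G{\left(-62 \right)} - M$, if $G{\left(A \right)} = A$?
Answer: $6602$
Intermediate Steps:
$M = -6664$ ($M = \left(-14\right)^{2} \left(-34\right) = 196 \left(-34\right) = -6664$)
$G{\left(-62 \right)} - M = -62 - -6664 = -62 + 6664 = 6602$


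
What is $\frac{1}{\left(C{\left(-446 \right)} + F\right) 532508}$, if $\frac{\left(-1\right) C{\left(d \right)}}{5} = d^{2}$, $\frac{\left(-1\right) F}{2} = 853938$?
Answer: $- \frac{1}{1439079439648} \approx -6.9489 \cdot 10^{-13}$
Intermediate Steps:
$F = -1707876$ ($F = \left(-2\right) 853938 = -1707876$)
$C{\left(d \right)} = - 5 d^{2}$
$\frac{1}{\left(C{\left(-446 \right)} + F\right) 532508} = \frac{1}{\left(- 5 \left(-446\right)^{2} - 1707876\right) 532508} = \frac{1}{\left(-5\right) 198916 - 1707876} \cdot \frac{1}{532508} = \frac{1}{-994580 - 1707876} \cdot \frac{1}{532508} = \frac{1}{-2702456} \cdot \frac{1}{532508} = \left(- \frac{1}{2702456}\right) \frac{1}{532508} = - \frac{1}{1439079439648}$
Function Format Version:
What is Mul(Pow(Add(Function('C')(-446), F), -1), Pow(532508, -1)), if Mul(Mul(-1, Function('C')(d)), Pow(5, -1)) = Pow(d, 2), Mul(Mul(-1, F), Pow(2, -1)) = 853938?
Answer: Rational(-1, 1439079439648) ≈ -6.9489e-13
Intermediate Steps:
F = -1707876 (F = Mul(-2, 853938) = -1707876)
Function('C')(d) = Mul(-5, Pow(d, 2))
Mul(Pow(Add(Function('C')(-446), F), -1), Pow(532508, -1)) = Mul(Pow(Add(Mul(-5, Pow(-446, 2)), -1707876), -1), Pow(532508, -1)) = Mul(Pow(Add(Mul(-5, 198916), -1707876), -1), Rational(1, 532508)) = Mul(Pow(Add(-994580, -1707876), -1), Rational(1, 532508)) = Mul(Pow(-2702456, -1), Rational(1, 532508)) = Mul(Rational(-1, 2702456), Rational(1, 532508)) = Rational(-1, 1439079439648)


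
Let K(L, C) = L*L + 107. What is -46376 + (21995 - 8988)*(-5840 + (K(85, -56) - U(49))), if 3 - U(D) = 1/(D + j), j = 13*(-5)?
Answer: 309123745/16 ≈ 1.9320e+7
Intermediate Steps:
K(L, C) = 107 + L**2 (K(L, C) = L**2 + 107 = 107 + L**2)
j = -65
U(D) = 3 - 1/(-65 + D) (U(D) = 3 - 1/(D - 65) = 3 - 1/(-65 + D))
-46376 + (21995 - 8988)*(-5840 + (K(85, -56) - U(49))) = -46376 + (21995 - 8988)*(-5840 + ((107 + 85**2) - (-196 + 3*49)/(-65 + 49))) = -46376 + 13007*(-5840 + ((107 + 7225) - (-196 + 147)/(-16))) = -46376 + 13007*(-5840 + (7332 - (-1)*(-49)/16)) = -46376 + 13007*(-5840 + (7332 - 1*49/16)) = -46376 + 13007*(-5840 + (7332 - 49/16)) = -46376 + 13007*(-5840 + 117263/16) = -46376 + 13007*(23823/16) = -46376 + 309865761/16 = 309123745/16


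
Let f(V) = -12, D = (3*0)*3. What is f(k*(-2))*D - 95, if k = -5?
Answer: -95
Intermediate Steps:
D = 0 (D = 0*3 = 0)
f(k*(-2))*D - 95 = -12*0 - 95 = 0 - 95 = -95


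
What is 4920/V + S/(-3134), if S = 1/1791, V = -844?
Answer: -6903982831/1184341734 ≈ -5.8294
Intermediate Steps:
S = 1/1791 ≈ 0.00055835
4920/V + S/(-3134) = 4920/(-844) + (1/1791)/(-3134) = 4920*(-1/844) + (1/1791)*(-1/3134) = -1230/211 - 1/5612994 = -6903982831/1184341734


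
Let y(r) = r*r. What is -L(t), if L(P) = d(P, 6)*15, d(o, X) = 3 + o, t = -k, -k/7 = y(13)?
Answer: -17790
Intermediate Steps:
y(r) = r**2
k = -1183 (k = -7*13**2 = -7*169 = -1183)
t = 1183 (t = -1*(-1183) = 1183)
L(P) = 45 + 15*P (L(P) = (3 + P)*15 = 45 + 15*P)
-L(t) = -(45 + 15*1183) = -(45 + 17745) = -1*17790 = -17790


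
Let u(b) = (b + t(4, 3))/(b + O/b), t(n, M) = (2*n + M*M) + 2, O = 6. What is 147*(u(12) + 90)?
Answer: 339864/25 ≈ 13595.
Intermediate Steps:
t(n, M) = 2 + M**2 + 2*n (t(n, M) = (2*n + M**2) + 2 = (M**2 + 2*n) + 2 = 2 + M**2 + 2*n)
u(b) = (19 + b)/(b + 6/b) (u(b) = (b + (2 + 3**2 + 2*4))/(b + 6/b) = (b + (2 + 9 + 8))/(b + 6/b) = (b + 19)/(b + 6/b) = (19 + b)/(b + 6/b))
147*(u(12) + 90) = 147*(12*(19 + 12)/(6 + 12**2) + 90) = 147*(12*31/(6 + 144) + 90) = 147*(12*31/150 + 90) = 147*(12*(1/150)*31 + 90) = 147*(62/25 + 90) = 147*(2312/25) = 339864/25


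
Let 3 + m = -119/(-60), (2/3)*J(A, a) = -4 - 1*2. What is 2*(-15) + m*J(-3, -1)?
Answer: -417/20 ≈ -20.850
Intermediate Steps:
J(A, a) = -9 (J(A, a) = 3*(-4 - 1*2)/2 = 3*(-4 - 2)/2 = (3/2)*(-6) = -9)
m = -61/60 (m = -3 - 119/(-60) = -3 - 119*(-1/60) = -3 + 119/60 = -61/60 ≈ -1.0167)
2*(-15) + m*J(-3, -1) = 2*(-15) - 61/60*(-9) = -30 + 183/20 = -417/20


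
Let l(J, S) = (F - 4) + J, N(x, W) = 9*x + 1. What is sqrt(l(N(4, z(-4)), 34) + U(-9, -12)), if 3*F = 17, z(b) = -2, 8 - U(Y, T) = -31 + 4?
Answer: sqrt(663)/3 ≈ 8.5829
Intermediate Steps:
U(Y, T) = 35 (U(Y, T) = 8 - (-31 + 4) = 8 - 1*(-27) = 8 + 27 = 35)
N(x, W) = 1 + 9*x
F = 17/3 (F = (1/3)*17 = 17/3 ≈ 5.6667)
l(J, S) = 5/3 + J (l(J, S) = (17/3 - 4) + J = 5/3 + J)
sqrt(l(N(4, z(-4)), 34) + U(-9, -12)) = sqrt((5/3 + (1 + 9*4)) + 35) = sqrt((5/3 + (1 + 36)) + 35) = sqrt((5/3 + 37) + 35) = sqrt(116/3 + 35) = sqrt(221/3) = sqrt(663)/3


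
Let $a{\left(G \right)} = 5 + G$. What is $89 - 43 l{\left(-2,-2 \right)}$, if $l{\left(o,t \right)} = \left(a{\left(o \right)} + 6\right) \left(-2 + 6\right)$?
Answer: $-1459$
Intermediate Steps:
$l{\left(o,t \right)} = 44 + 4 o$ ($l{\left(o,t \right)} = \left(\left(5 + o\right) + 6\right) \left(-2 + 6\right) = \left(11 + o\right) 4 = 44 + 4 o$)
$89 - 43 l{\left(-2,-2 \right)} = 89 - 43 \left(44 + 4 \left(-2\right)\right) = 89 - 43 \left(44 - 8\right) = 89 - 1548 = -1459$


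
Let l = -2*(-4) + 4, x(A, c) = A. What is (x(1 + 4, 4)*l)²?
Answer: 3600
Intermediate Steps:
l = 12 (l = 8 + 4 = 12)
(x(1 + 4, 4)*l)² = ((1 + 4)*12)² = (5*12)² = 60² = 3600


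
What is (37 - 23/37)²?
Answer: 1811716/1369 ≈ 1323.4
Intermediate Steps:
(37 - 23/37)² = (1346/37)² = 1811716/1369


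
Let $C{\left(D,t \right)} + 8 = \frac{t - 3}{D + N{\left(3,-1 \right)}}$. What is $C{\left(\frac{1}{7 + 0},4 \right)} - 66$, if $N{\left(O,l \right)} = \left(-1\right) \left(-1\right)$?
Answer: $- \frac{585}{8} \approx -73.125$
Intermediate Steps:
$N{\left(O,l \right)} = 1$
$C{\left(D,t \right)} = -8 + \frac{-3 + t}{1 + D}$ ($C{\left(D,t \right)} = -8 + \frac{t - 3}{D + 1} = -8 + \frac{-3 + t}{1 + D}$)
$C{\left(\frac{1}{7 + 0},4 \right)} - 66 = \frac{-11 + 4 - \frac{8}{7 + 0}}{1 + \frac{1}{7 + 0}} - 66 = \frac{-11 + 4 - \frac{8}{7}}{1 + \frac{1}{7}} - 66 = \frac{-11 + 4 - \frac{8}{7}}{\frac{8}{7}} - 66 = \frac{7}{8} \left(- \frac{57}{7}\right) - 66 = - \frac{57}{8} - 66 = - \frac{585}{8}$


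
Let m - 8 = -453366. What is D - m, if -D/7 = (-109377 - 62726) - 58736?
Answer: 2069231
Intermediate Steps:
m = -453358 (m = 8 - 453366 = -453358)
D = 1615873 (D = -7*((-109377 - 62726) - 58736) = -7*(-172103 - 58736) = -7*(-230839) = 1615873)
D - m = 1615873 - 1*(-453358) = 1615873 + 453358 = 2069231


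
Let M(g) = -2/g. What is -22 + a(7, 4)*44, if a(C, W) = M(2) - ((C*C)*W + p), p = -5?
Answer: -8470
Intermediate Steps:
a(C, W) = 4 - W*C² (a(C, W) = -2/2 - ((C*C)*W - 5) = -2*½ - (C²*W - 5) = -1 - (W*C² - 5) = -1 - (-5 + W*C²) = -1 + (5 - W*C²) = 4 - W*C²)
-22 + a(7, 4)*44 = -22 + (4 - 1*4*7²)*44 = -22 + (4 - 1*4*49)*44 = -22 + (4 - 196)*44 = -22 - 192*44 = -22 - 8448 = -8470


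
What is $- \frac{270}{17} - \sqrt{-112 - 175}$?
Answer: $- \frac{270}{17} - i \sqrt{287} \approx -15.882 - 16.941 i$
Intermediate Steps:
$- \frac{270}{17} - \sqrt{-112 - 175} = \left(-270\right) \frac{1}{17} - \sqrt{-287} = - \frac{270}{17} - i \sqrt{287}$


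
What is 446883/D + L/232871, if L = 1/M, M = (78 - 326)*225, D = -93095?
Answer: -1161377576616499/241939043314200 ≈ -4.8003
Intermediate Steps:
M = -55800 (M = -248*225 = -55800)
L = -1/55800 (L = 1/(-55800) = -1/55800 ≈ -1.7921e-5)
446883/D + L/232871 = 446883/(-93095) - 1/55800/232871 = 446883*(-1/93095) - 1/55800*1/232871 = -446883/93095 - 1/12994201800 = -1161377576616499/241939043314200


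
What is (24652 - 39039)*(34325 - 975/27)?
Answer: -4439828200/9 ≈ -4.9331e+8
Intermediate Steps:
(24652 - 39039)*(34325 - 975/27) = -14387*(34325 - 975*1/27) = -14387*(34325 - 325/9) = -14387*308600/9 = -4439828200/9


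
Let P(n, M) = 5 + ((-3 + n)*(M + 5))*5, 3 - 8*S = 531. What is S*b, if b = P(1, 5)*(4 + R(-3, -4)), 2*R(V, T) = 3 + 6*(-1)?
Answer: 15675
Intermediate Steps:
S = -66 (S = 3/8 - ⅛*531 = 3/8 - 531/8 = -66)
R(V, T) = -3/2 (R(V, T) = (3 + 6*(-1))/2 = (3 - 6)/2 = (½)*(-3) = -3/2)
P(n, M) = 5 + 5*(-3 + n)*(5 + M) (P(n, M) = 5 + ((-3 + n)*(5 + M))*5 = 5 + 5*(-3 + n)*(5 + M))
b = -475/2 (b = (-70 - 15*5 + 25*1 + 5*5*1)*(4 - 3/2) = (-70 - 75 + 25 + 25)*(5/2) = -95*5/2 = -475/2 ≈ -237.50)
S*b = -66*(-475/2) = 15675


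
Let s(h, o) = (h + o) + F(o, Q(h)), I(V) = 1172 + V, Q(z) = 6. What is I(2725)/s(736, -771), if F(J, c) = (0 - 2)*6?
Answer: -3897/47 ≈ -82.915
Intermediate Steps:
F(J, c) = -12 (F(J, c) = -2*6 = -12)
s(h, o) = -12 + h + o (s(h, o) = (h + o) - 12 = -12 + h + o)
I(2725)/s(736, -771) = (1172 + 2725)/(-12 + 736 - 771) = 3897/(-47) = 3897*(-1/47) = -3897/47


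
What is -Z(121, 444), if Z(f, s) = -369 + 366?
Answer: 3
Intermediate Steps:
Z(f, s) = -3
-Z(121, 444) = -1*(-3) = 3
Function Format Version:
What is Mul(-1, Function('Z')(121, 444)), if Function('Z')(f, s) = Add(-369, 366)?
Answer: 3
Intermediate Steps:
Function('Z')(f, s) = -3
Mul(-1, Function('Z')(121, 444)) = Mul(-1, -3) = 3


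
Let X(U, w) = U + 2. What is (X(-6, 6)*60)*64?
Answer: -15360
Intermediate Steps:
X(U, w) = 2 + U
(X(-6, 6)*60)*64 = ((2 - 6)*60)*64 = -4*60*64 = -240*64 = -15360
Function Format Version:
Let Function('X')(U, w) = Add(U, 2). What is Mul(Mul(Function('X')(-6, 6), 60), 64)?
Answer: -15360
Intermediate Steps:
Function('X')(U, w) = Add(2, U)
Mul(Mul(Function('X')(-6, 6), 60), 64) = Mul(Mul(Add(2, -6), 60), 64) = Mul(Mul(-4, 60), 64) = Mul(-240, 64) = -15360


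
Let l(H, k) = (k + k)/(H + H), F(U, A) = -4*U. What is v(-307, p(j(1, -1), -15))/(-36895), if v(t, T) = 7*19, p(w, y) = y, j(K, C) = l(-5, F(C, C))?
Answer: -133/36895 ≈ -0.0036048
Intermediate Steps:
l(H, k) = k/H (l(H, k) = (2*k)/((2*H)) = (2*k)*(1/(2*H)) = k/H)
j(K, C) = 4*C/5 (j(K, C) = -4*C/(-5) = -4*C*(-⅕) = 4*C/5)
v(t, T) = 133
v(-307, p(j(1, -1), -15))/(-36895) = 133/(-36895) = 133*(-1/36895) = -133/36895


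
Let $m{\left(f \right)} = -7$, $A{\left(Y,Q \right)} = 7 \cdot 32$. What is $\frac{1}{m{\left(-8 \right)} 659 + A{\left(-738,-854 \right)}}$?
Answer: $- \frac{1}{4389} \approx -0.00022784$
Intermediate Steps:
$A{\left(Y,Q \right)} = 224$
$\frac{1}{m{\left(-8 \right)} 659 + A{\left(-738,-854 \right)}} = \frac{1}{\left(-7\right) 659 + 224} = \frac{1}{-4613 + 224} = \frac{1}{-4389} = - \frac{1}{4389}$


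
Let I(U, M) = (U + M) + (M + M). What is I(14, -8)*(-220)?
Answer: 2200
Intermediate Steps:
I(U, M) = U + 3*M (I(U, M) = (M + U) + 2*M = U + 3*M)
I(14, -8)*(-220) = (14 + 3*(-8))*(-220) = (14 - 24)*(-220) = -10*(-220) = 2200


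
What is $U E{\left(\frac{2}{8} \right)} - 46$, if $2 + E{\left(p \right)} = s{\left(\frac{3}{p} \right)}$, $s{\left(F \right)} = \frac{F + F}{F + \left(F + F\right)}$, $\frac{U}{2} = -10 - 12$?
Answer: $\frac{38}{3} \approx 12.667$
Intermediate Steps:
$U = -44$ ($U = 2 \left(-10 - 12\right) = 2 \left(-22\right) = -44$)
$s{\left(F \right)} = \frac{2}{3}$ ($s{\left(F \right)} = \frac{2 F}{F + 2 F} = \frac{2 F}{3 F} = 2 F \frac{1}{3 F} = \frac{2}{3}$)
$E{\left(p \right)} = - \frac{4}{3}$ ($E{\left(p \right)} = -2 + \frac{2}{3} = - \frac{4}{3}$)
$U E{\left(\frac{2}{8} \right)} - 46 = \left(-44\right) \left(- \frac{4}{3}\right) - 46 = \frac{176}{3} - 46 = \frac{38}{3}$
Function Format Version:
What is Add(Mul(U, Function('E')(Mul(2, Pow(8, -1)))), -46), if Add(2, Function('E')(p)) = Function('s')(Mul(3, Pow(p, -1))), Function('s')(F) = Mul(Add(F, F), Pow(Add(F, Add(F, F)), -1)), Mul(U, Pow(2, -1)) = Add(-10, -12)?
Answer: Rational(38, 3) ≈ 12.667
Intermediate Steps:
U = -44 (U = Mul(2, Add(-10, -12)) = Mul(2, -22) = -44)
Function('s')(F) = Rational(2, 3) (Function('s')(F) = Mul(Mul(2, F), Pow(Add(F, Mul(2, F)), -1)) = Mul(Mul(2, F), Pow(Mul(3, F), -1)) = Mul(Mul(2, F), Mul(Rational(1, 3), Pow(F, -1))) = Rational(2, 3))
Function('E')(p) = Rational(-4, 3) (Function('E')(p) = Add(-2, Rational(2, 3)) = Rational(-4, 3))
Add(Mul(U, Function('E')(Mul(2, Pow(8, -1)))), -46) = Add(Mul(-44, Rational(-4, 3)), -46) = Add(Rational(176, 3), -46) = Rational(38, 3)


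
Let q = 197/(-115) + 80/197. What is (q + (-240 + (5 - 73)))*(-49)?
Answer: 343360101/22655 ≈ 15156.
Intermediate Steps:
q = -29609/22655 (q = 197*(-1/115) + 80*(1/197) = -197/115 + 80/197 = -29609/22655 ≈ -1.3070)
(q + (-240 + (5 - 73)))*(-49) = (-29609/22655 + (-240 + (5 - 73)))*(-49) = (-29609/22655 + (-240 - 68))*(-49) = (-29609/22655 - 308)*(-49) = -7007349/22655*(-49) = 343360101/22655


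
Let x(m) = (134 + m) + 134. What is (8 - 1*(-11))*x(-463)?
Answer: -3705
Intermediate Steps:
x(m) = 268 + m
(8 - 1*(-11))*x(-463) = (8 - 1*(-11))*(268 - 463) = (8 + 11)*(-195) = 19*(-195) = -3705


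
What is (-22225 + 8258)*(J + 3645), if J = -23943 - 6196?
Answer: 370041698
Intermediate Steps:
J = -30139
(-22225 + 8258)*(J + 3645) = (-22225 + 8258)*(-30139 + 3645) = -13967*(-26494) = 370041698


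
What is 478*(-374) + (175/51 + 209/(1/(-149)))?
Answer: -10705388/51 ≈ -2.0991e+5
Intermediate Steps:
478*(-374) + (175/51 + 209/(1/(-149))) = -178772 + (175*(1/51) + 209/(-1/149)) = -178772 + (175/51 + 209*(-149)) = -178772 + (175/51 - 31141) = -178772 - 1588016/51 = -10705388/51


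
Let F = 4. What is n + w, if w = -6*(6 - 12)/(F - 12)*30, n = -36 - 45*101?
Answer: -4716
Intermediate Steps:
n = -4581 (n = -36 - 4545 = -4581)
w = -135 (w = -6*(6 - 12)/(4 - 12)*30 = -(-36)/(-8)*30 = -(-36)*(-1)/8*30 = -6*¾*30 = -9/2*30 = -135)
n + w = -4581 - 135 = -4716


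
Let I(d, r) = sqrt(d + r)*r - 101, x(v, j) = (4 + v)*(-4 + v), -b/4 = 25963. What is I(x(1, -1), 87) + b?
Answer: -103953 + 522*sqrt(2) ≈ -1.0321e+5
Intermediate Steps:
b = -103852 (b = -4*25963 = -103852)
x(v, j) = (-4 + v)*(4 + v)
I(d, r) = -101 + r*sqrt(d + r) (I(d, r) = r*sqrt(d + r) - 101 = -101 + r*sqrt(d + r))
I(x(1, -1), 87) + b = (-101 + 87*sqrt((-16 + 1**2) + 87)) - 103852 = (-101 + 87*sqrt((-16 + 1) + 87)) - 103852 = (-101 + 87*sqrt(-15 + 87)) - 103852 = (-101 + 87*sqrt(72)) - 103852 = (-101 + 87*(6*sqrt(2))) - 103852 = (-101 + 522*sqrt(2)) - 103852 = -103953 + 522*sqrt(2)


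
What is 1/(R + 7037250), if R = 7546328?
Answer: 1/14583578 ≈ 6.8570e-8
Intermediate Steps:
1/(R + 7037250) = 1/(7546328 + 7037250) = 1/14583578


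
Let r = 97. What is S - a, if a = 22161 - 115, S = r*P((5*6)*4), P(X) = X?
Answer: -10406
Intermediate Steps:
S = 11640 (S = 97*((5*6)*4) = 97*(30*4) = 97*120 = 11640)
a = 22046
S - a = 11640 - 1*22046 = 11640 - 22046 = -10406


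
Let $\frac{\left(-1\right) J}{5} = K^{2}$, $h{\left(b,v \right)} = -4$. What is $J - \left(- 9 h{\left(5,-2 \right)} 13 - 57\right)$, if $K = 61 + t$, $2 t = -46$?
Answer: $-7631$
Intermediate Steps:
$t = -23$ ($t = \frac{1}{2} \left(-46\right) = -23$)
$K = 38$ ($K = 61 - 23 = 38$)
$J = -7220$ ($J = - 5 \cdot 38^{2} = \left(-5\right) 1444 = -7220$)
$J - \left(- 9 h{\left(5,-2 \right)} 13 - 57\right) = -7220 - \left(\left(-9\right) \left(-4\right) 13 - 57\right) = -7220 - \left(36 \cdot 13 - 57\right) = -7220 - \left(468 - 57\right) = -7220 - 411 = -7631$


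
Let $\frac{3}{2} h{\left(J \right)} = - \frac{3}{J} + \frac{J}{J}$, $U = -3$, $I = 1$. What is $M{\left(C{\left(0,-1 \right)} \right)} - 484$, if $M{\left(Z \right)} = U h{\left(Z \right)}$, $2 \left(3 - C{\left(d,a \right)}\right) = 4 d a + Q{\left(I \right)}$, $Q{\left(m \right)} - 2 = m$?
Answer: $-482$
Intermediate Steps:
$Q{\left(m \right)} = 2 + m$
$C{\left(d,a \right)} = \frac{3}{2} - 2 a d$ ($C{\left(d,a \right)} = 3 - \frac{4 d a + \left(2 + 1\right)}{2} = 3 - \frac{4 a d + 3}{2} = 3 - \frac{3 + 4 a d}{2} = 3 - \left(\frac{3}{2} + 2 a d\right) = \frac{3}{2} - 2 a d$)
$h{\left(J \right)} = \frac{2}{3} - \frac{2}{J}$ ($h{\left(J \right)} = \frac{2 \left(- \frac{3}{J} + \frac{J}{J}\right)}{3} = \frac{2 \left(- \frac{3}{J} + 1\right)}{3} = \frac{2 \left(1 - \frac{3}{J}\right)}{3} = \frac{2}{3} - \frac{2}{J}$)
$M{\left(Z \right)} = -2 + \frac{6}{Z}$ ($M{\left(Z \right)} = - 3 \left(\frac{2}{3} - \frac{2}{Z}\right) = -2 + \frac{6}{Z}$)
$M{\left(C{\left(0,-1 \right)} \right)} - 484 = \left(-2 + \frac{6}{\frac{3}{2} - \left(-2\right) 0}\right) - 484 = \left(-2 + \frac{6}{\frac{3}{2} + 0}\right) - 484 = \left(-2 + \frac{6}{\frac{3}{2}}\right) - 484 = \left(-2 + 6 \cdot \frac{2}{3}\right) - 484 = \left(-2 + 4\right) - 484 = 2 - 484 = -482$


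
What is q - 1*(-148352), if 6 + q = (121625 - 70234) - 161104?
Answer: 38633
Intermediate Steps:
q = -109719 (q = -6 + ((121625 - 70234) - 161104) = -6 + (51391 - 161104) = -6 - 109713 = -109719)
q - 1*(-148352) = -109719 - 1*(-148352) = -109719 + 148352 = 38633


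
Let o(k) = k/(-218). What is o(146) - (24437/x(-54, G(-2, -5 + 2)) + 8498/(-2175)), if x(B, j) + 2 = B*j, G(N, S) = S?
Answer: -1134120131/7586400 ≈ -149.49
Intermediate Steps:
o(k) = -k/218 (o(k) = k*(-1/218) = -k/218)
x(B, j) = -2 + B*j
o(146) - (24437/x(-54, G(-2, -5 + 2)) + 8498/(-2175)) = -1/218*146 - (24437/(-2 - 54*(-5 + 2)) + 8498/(-2175)) = -73/109 - (24437/(-2 - 54*(-3)) + 8498*(-1/2175)) = -73/109 - (24437/(-2 + 162) - 8498/2175) = -73/109 - (24437/160 - 8498/2175) = -73/109 - 1*10358159/69600 = -73/109 - 10358159/69600 = -1134120131/7586400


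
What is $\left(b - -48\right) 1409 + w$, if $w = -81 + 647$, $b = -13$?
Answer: $49881$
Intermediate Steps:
$w = 566$
$\left(b - -48\right) 1409 + w = \left(-13 - -48\right) 1409 + 566 = \left(-13 + 48\right) 1409 + 566 = 35 \cdot 1409 + 566 = 49315 + 566 = 49881$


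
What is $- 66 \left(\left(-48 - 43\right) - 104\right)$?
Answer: $12870$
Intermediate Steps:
$- 66 \left(\left(-48 - 43\right) - 104\right) = - 66 \left(-91 - 104\right) = \left(-66\right) \left(-195\right) = 12870$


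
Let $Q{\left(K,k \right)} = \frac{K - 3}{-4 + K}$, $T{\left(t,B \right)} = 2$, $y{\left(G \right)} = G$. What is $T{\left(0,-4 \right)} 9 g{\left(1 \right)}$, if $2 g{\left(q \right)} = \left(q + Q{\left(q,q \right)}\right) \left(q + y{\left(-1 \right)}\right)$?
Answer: $0$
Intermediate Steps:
$Q{\left(K,k \right)} = \frac{-3 + K}{-4 + K}$
$g{\left(q \right)} = \frac{\left(-1 + q\right) \left(q + \frac{-3 + q}{-4 + q}\right)}{2}$ ($g{\left(q \right)} = \frac{\left(q + \frac{-3 + q}{-4 + q}\right) \left(q - 1\right)}{2} = \frac{\left(q + \frac{-3 + q}{-4 + q}\right) \left(-1 + q\right)}{2} = \frac{\left(-1 + q\right) \left(q + \frac{-3 + q}{-4 + q}\right)}{2}$)
$T{\left(0,-4 \right)} 9 g{\left(1 \right)} = 2 \cdot 9 \frac{3 + 1^{3} - 4 \cdot 1^{2}}{2 \left(-4 + 1\right)} = 18 \frac{3 + 1 - 4}{2 \left(-3\right)} = 18 \cdot \frac{1}{2} \left(- \frac{1}{3}\right) \left(3 + 1 - 4\right) = 18 \cdot \frac{1}{2} \left(- \frac{1}{3}\right) 0 = 18 \cdot 0 = 0$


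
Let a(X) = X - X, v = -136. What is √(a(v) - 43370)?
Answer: I*√43370 ≈ 208.25*I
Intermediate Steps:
a(X) = 0
√(a(v) - 43370) = √(0 - 43370) = √(-43370) = I*√43370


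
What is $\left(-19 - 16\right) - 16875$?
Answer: $-16910$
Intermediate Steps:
$\left(-19 - 16\right) - 16875 = -35 - 16875 = -16910$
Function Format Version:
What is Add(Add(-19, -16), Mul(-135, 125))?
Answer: -16910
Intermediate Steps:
Add(Add(-19, -16), Mul(-135, 125)) = Add(-35, -16875) = -16910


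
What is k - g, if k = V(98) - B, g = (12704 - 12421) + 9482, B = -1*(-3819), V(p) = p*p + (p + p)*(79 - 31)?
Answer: 5428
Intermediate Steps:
V(p) = p² + 96*p (V(p) = p² + (2*p)*48 = p² + 96*p)
B = 3819
g = 9765 (g = 283 + 9482 = 9765)
k = 15193 (k = 98*(96 + 98) - 1*3819 = 98*194 - 3819 = 19012 - 3819 = 15193)
k - g = 15193 - 1*9765 = 15193 - 9765 = 5428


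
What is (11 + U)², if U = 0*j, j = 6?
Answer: 121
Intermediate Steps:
U = 0 (U = 0*6 = 0)
(11 + U)² = (11 + 0)² = 11² = 121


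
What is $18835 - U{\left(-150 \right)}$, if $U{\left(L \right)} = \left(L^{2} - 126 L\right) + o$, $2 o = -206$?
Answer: $-22462$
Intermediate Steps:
$o = -103$ ($o = \frac{1}{2} \left(-206\right) = -103$)
$U{\left(L \right)} = -103 + L^{2} - 126 L$ ($U{\left(L \right)} = \left(L^{2} - 126 L\right) - 103 = -103 + L^{2} - 126 L$)
$18835 - U{\left(-150 \right)} = 18835 - \left(-103 + \left(-150\right)^{2} - -18900\right) = 18835 - \left(-103 + 22500 + 18900\right) = 18835 - 41297 = -22462$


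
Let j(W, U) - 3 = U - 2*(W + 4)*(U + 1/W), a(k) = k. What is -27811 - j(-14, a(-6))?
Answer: -193806/7 ≈ -27687.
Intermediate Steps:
j(W, U) = 3 + U - 2*(4 + W)*(U + 1/W) (j(W, U) = 3 + (U - 2*(W + 4)*(U + 1/W)) = 3 + (U - 2*(4 + W)*(U + 1/W)) = 3 + U - 2*(4 + W)*(U + 1/W))
-27811 - j(-14, a(-6)) = -27811 - (1 - 8/(-14) - 7*(-6) - 2*(-6)*(-14)) = -27811 - (1 - 8*(-1/14) + 42 - 168) = -27811 - (1 + 4/7 + 42 - 168) = -27811 - 1*(-871/7) = -27811 + 871/7 = -193806/7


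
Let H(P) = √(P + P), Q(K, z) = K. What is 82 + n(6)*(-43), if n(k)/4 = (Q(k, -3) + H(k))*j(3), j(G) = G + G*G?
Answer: -12302 - 4128*√3 ≈ -19452.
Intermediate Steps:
j(G) = G + G²
H(P) = √2*√P (H(P) = √(2*P) = √2*√P)
n(k) = 48*k + 48*√2*√k (n(k) = 4*((k + √2*√k)*(3*(1 + 3))) = 4*((k + √2*√k)*(3*4)) = 4*((k + √2*√k)*12) = 4*(12*k + 12*√2*√k) = 48*k + 48*√2*√k)
82 + n(6)*(-43) = 82 + (48*6 + 48*√2*√6)*(-43) = 82 + (288 + 96*√3)*(-43) = 82 + (-12384 - 4128*√3) = -12302 - 4128*√3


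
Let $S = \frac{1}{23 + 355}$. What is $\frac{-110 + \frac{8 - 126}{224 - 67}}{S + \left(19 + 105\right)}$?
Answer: $- \frac{6572664}{7359061} \approx -0.89314$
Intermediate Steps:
$S = \frac{1}{378} \approx 0.0026455$
$\frac{-110 + \frac{8 - 126}{224 - 67}}{S + \left(19 + 105\right)} = \frac{-110 + \frac{8 - 126}{224 - 67}}{\frac{1}{378} + \left(19 + 105\right)} = \frac{-110 - \frac{118}{157}}{\frac{1}{378} + 124} = \frac{-110 - \frac{118}{157}}{\frac{46873}{378}} = \left(-110 - \frac{118}{157}\right) \frac{378}{46873} = \left(- \frac{17388}{157}\right) \frac{378}{46873} = - \frac{6572664}{7359061}$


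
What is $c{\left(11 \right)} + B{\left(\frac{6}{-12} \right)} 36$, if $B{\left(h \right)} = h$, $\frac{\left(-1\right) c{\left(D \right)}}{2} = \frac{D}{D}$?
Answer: $-20$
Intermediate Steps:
$c{\left(D \right)} = -2$ ($c{\left(D \right)} = - 2 \frac{D}{D} = \left(-2\right) 1 = -2$)
$c{\left(11 \right)} + B{\left(\frac{6}{-12} \right)} 36 = -2 + \frac{6}{-12} \cdot 36 = -2 + 6 \left(- \frac{1}{12}\right) 36 = -2 - 18 = -20$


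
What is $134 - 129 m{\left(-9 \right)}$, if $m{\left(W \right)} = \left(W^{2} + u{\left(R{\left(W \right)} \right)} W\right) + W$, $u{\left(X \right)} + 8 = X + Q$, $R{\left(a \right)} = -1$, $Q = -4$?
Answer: $-24247$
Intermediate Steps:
$u{\left(X \right)} = -12 + X$ ($u{\left(X \right)} = -8 + \left(X - 4\right) = -8 + \left(-4 + X\right) = -12 + X$)
$m{\left(W \right)} = W^{2} - 12 W$ ($m{\left(W \right)} = \left(W^{2} + \left(-12 - 1\right) W\right) + W = \left(W^{2} - 13 W\right) + W = W^{2} - 12 W$)
$134 - 129 m{\left(-9 \right)} = 134 - 129 \left(- 9 \left(-12 - 9\right)\right) = 134 - 129 \left(\left(-9\right) \left(-21\right)\right) = 134 - 24381 = -24247$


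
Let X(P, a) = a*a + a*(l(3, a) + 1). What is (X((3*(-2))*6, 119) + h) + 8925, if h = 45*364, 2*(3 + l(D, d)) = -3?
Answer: 78099/2 ≈ 39050.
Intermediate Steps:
l(D, d) = -9/2 (l(D, d) = -3 + (½)*(-3) = -3 - 3/2 = -9/2)
h = 16380
X(P, a) = a² - 7*a/2 (X(P, a) = a*a + a*(-9/2 + 1) = a² + a*(-7/2) = a² - 7*a/2)
(X((3*(-2))*6, 119) + h) + 8925 = ((½)*119*(-7 + 2*119) + 16380) + 8925 = ((½)*119*(-7 + 238) + 16380) + 8925 = ((½)*119*231 + 16380) + 8925 = (27489/2 + 16380) + 8925 = 60249/2 + 8925 = 78099/2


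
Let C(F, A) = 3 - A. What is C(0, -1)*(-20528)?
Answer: -82112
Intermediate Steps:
C(0, -1)*(-20528) = (3 - 1*(-1))*(-20528) = (3 + 1)*(-20528) = 4*(-20528) = -82112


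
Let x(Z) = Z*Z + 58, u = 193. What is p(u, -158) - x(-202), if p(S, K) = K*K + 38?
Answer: -15860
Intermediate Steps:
p(S, K) = 38 + K² (p(S, K) = K² + 38 = 38 + K²)
x(Z) = 58 + Z² (x(Z) = Z² + 58 = 58 + Z²)
p(u, -158) - x(-202) = (38 + (-158)²) - (58 + (-202)²) = (38 + 24964) - (58 + 40804) = 25002 - 1*40862 = 25002 - 40862 = -15860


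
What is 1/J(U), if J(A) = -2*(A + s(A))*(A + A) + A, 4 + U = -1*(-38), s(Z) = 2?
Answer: -1/4862 ≈ -0.00020568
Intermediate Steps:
U = 34 (U = -4 - 1*(-38) = -4 + 38 = 34)
J(A) = A - 4*A*(2 + A) (J(A) = -2*(A + 2)*(A + A) + A = -2*(2 + A)*2*A + A = -4*A*(2 + A) + A = A - 4*A*(2 + A))
1/J(U) = 1/(-1*34*(7 + 4*34)) = 1/(-1*34*(7 + 136)) = 1/(-1*34*143) = 1/(-4862) = -1/4862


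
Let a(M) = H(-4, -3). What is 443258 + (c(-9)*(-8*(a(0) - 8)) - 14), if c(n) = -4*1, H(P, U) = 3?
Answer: 443084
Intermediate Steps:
a(M) = 3
c(n) = -4
443258 + (c(-9)*(-8*(a(0) - 8)) - 14) = 443258 + (-(-32)*(3 - 8) - 14) = 443258 + (-(-32)*(-5) - 14) = 443258 + (-4*40 - 14) = 443258 + (-160 - 14) = 443258 - 174 = 443084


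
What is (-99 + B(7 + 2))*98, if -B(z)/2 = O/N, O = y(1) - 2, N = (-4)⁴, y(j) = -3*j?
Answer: -620683/64 ≈ -9698.2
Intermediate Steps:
N = 256
O = -5 (O = -3*1 - 2 = -3 - 2 = -5)
B(z) = 5/128 (B(z) = -(-10)/256 = -2*(-5/256) = 5/128)
(-99 + B(7 + 2))*98 = (-99 + 5/128)*98 = -12667/128*98 = -620683/64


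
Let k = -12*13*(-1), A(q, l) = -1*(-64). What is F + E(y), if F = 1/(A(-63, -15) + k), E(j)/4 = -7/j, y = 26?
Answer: -3067/2860 ≈ -1.0724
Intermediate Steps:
A(q, l) = 64
k = 156 (k = -156*(-1) = 156)
E(j) = -28/j (E(j) = 4*(-7/j) = -28/j)
F = 1/220 (F = 1/(64 + 156) = 1/220 ≈ 0.0045455)
F + E(y) = 1/220 - 28/26 = 1/220 - 28*1/26 = 1/220 - 14/13 = -3067/2860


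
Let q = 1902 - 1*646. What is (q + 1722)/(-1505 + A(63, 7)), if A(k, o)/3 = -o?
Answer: -1489/763 ≈ -1.9515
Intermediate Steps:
A(k, o) = -3*o (A(k, o) = 3*(-o) = -3*o)
q = 1256 (q = 1902 - 646 = 1256)
(q + 1722)/(-1505 + A(63, 7)) = (1256 + 1722)/(-1505 - 3*7) = 2978/(-1505 - 21) = 2978/(-1526) = 2978*(-1/1526) = -1489/763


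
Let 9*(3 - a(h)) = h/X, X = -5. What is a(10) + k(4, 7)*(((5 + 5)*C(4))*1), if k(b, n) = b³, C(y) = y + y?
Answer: 46109/9 ≈ 5123.2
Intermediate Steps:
C(y) = 2*y
a(h) = 3 + h/45 (a(h) = 3 - h/(9*(-5)) = 3 - h*(-1)/(9*5) = 3 - (-1)*h/45 = 3 + h/45)
a(10) + k(4, 7)*(((5 + 5)*C(4))*1) = (3 + (1/45)*10) + 4³*(((5 + 5)*(2*4))*1) = (3 + 2/9) + 64*((10*8)*1) = 29/9 + 64*(80*1) = 29/9 + 64*80 = 29/9 + 5120 = 46109/9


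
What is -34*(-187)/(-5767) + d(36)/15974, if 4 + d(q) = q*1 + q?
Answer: -50585268/46061029 ≈ -1.0982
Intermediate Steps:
d(q) = -4 + 2*q (d(q) = -4 + (q*1 + q) = -4 + (q + q) = -4 + 2*q)
-34*(-187)/(-5767) + d(36)/15974 = -34*(-187)/(-5767) + (-4 + 2*36)/15974 = 6358*(-1/5767) + (-4 + 72)*(1/15974) = -6358/5767 + 68*(1/15974) = -6358/5767 + 34/7987 = -50585268/46061029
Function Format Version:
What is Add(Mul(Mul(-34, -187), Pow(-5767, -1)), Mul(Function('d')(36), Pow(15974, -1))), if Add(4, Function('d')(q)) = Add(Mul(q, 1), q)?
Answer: Rational(-50585268, 46061029) ≈ -1.0982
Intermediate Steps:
Function('d')(q) = Add(-4, Mul(2, q)) (Function('d')(q) = Add(-4, Add(Mul(q, 1), q)) = Add(-4, Add(q, q)) = Add(-4, Mul(2, q)))
Add(Mul(Mul(-34, -187), Pow(-5767, -1)), Mul(Function('d')(36), Pow(15974, -1))) = Add(Mul(Mul(-34, -187), Pow(-5767, -1)), Mul(Add(-4, Mul(2, 36)), Pow(15974, -1))) = Add(Mul(6358, Rational(-1, 5767)), Mul(Add(-4, 72), Rational(1, 15974))) = Add(Rational(-6358, 5767), Mul(68, Rational(1, 15974))) = Add(Rational(-6358, 5767), Rational(34, 7987)) = Rational(-50585268, 46061029)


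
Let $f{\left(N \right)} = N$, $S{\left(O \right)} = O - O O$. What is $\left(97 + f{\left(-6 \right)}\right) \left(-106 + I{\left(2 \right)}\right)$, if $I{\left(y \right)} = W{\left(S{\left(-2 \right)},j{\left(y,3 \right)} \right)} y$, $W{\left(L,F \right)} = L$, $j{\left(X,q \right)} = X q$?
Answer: $-10738$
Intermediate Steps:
$S{\left(O \right)} = O - O^{2}$
$I{\left(y \right)} = - 6 y$ ($I{\left(y \right)} = - 2 \left(1 - -2\right) y = - 2 \left(1 + 2\right) y = \left(-2\right) 3 y = - 6 y$)
$\left(97 + f{\left(-6 \right)}\right) \left(-106 + I{\left(2 \right)}\right) = \left(97 - 6\right) \left(-106 - 12\right) = 91 \left(-106 - 12\right) = 91 \left(-118\right) = -10738$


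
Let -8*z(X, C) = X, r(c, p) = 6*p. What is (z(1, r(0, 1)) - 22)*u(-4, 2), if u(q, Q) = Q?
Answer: -177/4 ≈ -44.250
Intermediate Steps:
z(X, C) = -X/8
(z(1, r(0, 1)) - 22)*u(-4, 2) = (-⅛*1 - 22)*2 = (-⅛ - 22)*2 = -177/8*2 = -177/4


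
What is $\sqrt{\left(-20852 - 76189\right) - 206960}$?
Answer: $i \sqrt{304001} \approx 551.36 i$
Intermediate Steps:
$\sqrt{\left(-20852 - 76189\right) - 206960} = \sqrt{-97041 - 206960} = \sqrt{-304001} = i \sqrt{304001}$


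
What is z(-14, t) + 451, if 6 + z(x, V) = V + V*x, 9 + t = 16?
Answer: 354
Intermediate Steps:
t = 7 (t = -9 + 16 = 7)
z(x, V) = -6 + V + V*x (z(x, V) = -6 + (V + V*x) = -6 + V + V*x)
z(-14, t) + 451 = (-6 + 7 + 7*(-14)) + 451 = (-6 + 7 - 98) + 451 = -97 + 451 = 354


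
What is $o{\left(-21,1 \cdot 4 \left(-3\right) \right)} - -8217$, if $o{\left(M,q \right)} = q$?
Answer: $8205$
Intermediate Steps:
$o{\left(-21,1 \cdot 4 \left(-3\right) \right)} - -8217 = 1 \cdot 4 \left(-3\right) - -8217 = 4 \left(-3\right) + 8217 = -12 + 8217 = 8205$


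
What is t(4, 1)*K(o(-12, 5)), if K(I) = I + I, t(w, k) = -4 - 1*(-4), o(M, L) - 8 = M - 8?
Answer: 0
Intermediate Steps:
o(M, L) = M (o(M, L) = 8 + (M - 8) = 8 + (-8 + M) = M)
t(w, k) = 0 (t(w, k) = -4 + 4 = 0)
K(I) = 2*I
t(4, 1)*K(o(-12, 5)) = 0*(2*(-12)) = 0*(-24) = 0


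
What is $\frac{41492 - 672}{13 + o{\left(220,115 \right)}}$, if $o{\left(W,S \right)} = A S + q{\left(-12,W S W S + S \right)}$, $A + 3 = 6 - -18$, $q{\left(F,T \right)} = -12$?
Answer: $\frac{10205}{604} \approx 16.896$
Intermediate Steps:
$A = 21$ ($A = -3 + \left(6 - -18\right) = -3 + \left(6 + 18\right) = -3 + 24 = 21$)
$o{\left(W,S \right)} = -12 + 21 S$ ($o{\left(W,S \right)} = 21 S - 12 = -12 + 21 S$)
$\frac{41492 - 672}{13 + o{\left(220,115 \right)}} = \frac{41492 - 672}{13 + \left(-12 + 21 \cdot 115\right)} = \frac{40820}{13 + \left(-12 + 2415\right)} = \frac{40820}{13 + 2403} = \frac{40820}{2416} = 40820 \cdot \frac{1}{2416} = \frac{10205}{604}$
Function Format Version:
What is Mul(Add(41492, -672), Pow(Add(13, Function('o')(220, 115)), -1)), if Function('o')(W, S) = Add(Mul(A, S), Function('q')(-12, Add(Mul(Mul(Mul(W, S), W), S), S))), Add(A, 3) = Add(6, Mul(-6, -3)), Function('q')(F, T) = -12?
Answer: Rational(10205, 604) ≈ 16.896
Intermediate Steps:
A = 21 (A = Add(-3, Add(6, Mul(-6, -3))) = Add(-3, Add(6, 18)) = Add(-3, 24) = 21)
Function('o')(W, S) = Add(-12, Mul(21, S)) (Function('o')(W, S) = Add(Mul(21, S), -12) = Add(-12, Mul(21, S)))
Mul(Add(41492, -672), Pow(Add(13, Function('o')(220, 115)), -1)) = Mul(Add(41492, -672), Pow(Add(13, Add(-12, Mul(21, 115))), -1)) = Mul(40820, Pow(Add(13, Add(-12, 2415)), -1)) = Mul(40820, Pow(Add(13, 2403), -1)) = Mul(40820, Pow(2416, -1)) = Mul(40820, Rational(1, 2416)) = Rational(10205, 604)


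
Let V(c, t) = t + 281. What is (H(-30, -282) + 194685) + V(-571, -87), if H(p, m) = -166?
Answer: 194713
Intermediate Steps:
V(c, t) = 281 + t
(H(-30, -282) + 194685) + V(-571, -87) = (-166 + 194685) + (281 - 87) = 194519 + 194 = 194713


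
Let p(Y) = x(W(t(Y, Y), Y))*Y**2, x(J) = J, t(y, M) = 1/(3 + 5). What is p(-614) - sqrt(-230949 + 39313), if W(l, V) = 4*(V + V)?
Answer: -1851804352 - 2*I*sqrt(47909) ≈ -1.8518e+9 - 437.76*I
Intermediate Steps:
t(y, M) = 1/8
W(l, V) = 8*V (W(l, V) = 4*(2*V) = 8*V)
p(Y) = 8*Y**3 (p(Y) = (8*Y)*Y**2 = 8*Y**3)
p(-614) - sqrt(-230949 + 39313) = 8*(-614)**3 - sqrt(-230949 + 39313) = 8*(-231475544) - sqrt(-191636) = -1851804352 - 2*I*sqrt(47909)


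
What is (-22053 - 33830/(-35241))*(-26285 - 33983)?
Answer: 2755084059572/2073 ≈ 1.3290e+9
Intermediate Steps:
(-22053 - 33830/(-35241))*(-26285 - 33983) = (-22053 - 33830*(-1/35241))*(-60268) = (-22053 + 1990/2073)*(-60268) = -45713879/2073*(-60268) = 2755084059572/2073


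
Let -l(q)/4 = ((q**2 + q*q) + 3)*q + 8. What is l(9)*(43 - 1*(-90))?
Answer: -794276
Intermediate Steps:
l(q) = -32 - 4*q*(3 + 2*q**2) (l(q) = -4*(((q**2 + q*q) + 3)*q + 8) = -4*(((q**2 + q**2) + 3)*q + 8) = -4*((2*q**2 + 3)*q + 8) = -4*((3 + 2*q**2)*q + 8) = -4*(q*(3 + 2*q**2) + 8) = -4*(8 + q*(3 + 2*q**2)) = -32 - 4*q*(3 + 2*q**2))
l(9)*(43 - 1*(-90)) = (-32 - 12*9 - 8*9**3)*(43 - 1*(-90)) = (-32 - 108 - 8*729)*(43 + 90) = (-32 - 108 - 5832)*133 = -5972*133 = -794276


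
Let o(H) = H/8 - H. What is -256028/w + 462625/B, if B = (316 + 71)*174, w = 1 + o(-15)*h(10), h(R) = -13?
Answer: 138551089837/91377666 ≈ 1516.2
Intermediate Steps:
o(H) = -7*H/8 (o(H) = H*(⅛) - H = H/8 - H = -7*H/8)
w = -1357/8 (w = 1 - 7/8*(-15)*(-13) = 1 + (105/8)*(-13) = 1 - 1365/8 = -1357/8 ≈ -169.63)
B = 67338 (B = 387*174 = 67338)
-256028/w + 462625/B = -256028/(-1357/8) + 462625/67338 = -256028*(-8/1357) + 462625*(1/67338) = 2048224/1357 + 462625/67338 = 138551089837/91377666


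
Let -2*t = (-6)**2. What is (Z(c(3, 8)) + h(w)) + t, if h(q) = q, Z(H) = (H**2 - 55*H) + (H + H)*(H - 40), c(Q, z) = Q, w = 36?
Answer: -360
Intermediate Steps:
t = -18 (t = -1/2*(-6)**2 = -1/2*36 = -18)
Z(H) = H**2 - 55*H + 2*H*(-40 + H) (Z(H) = (H**2 - 55*H) + (2*H)*(-40 + H) = (H**2 - 55*H) + 2*H*(-40 + H) = H**2 - 55*H + 2*H*(-40 + H))
(Z(c(3, 8)) + h(w)) + t = (3*3*(-45 + 3) + 36) - 18 = (3*3*(-42) + 36) - 18 = (-378 + 36) - 18 = -342 - 18 = -360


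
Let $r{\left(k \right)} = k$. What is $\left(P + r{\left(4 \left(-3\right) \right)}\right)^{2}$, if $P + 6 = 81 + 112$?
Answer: $30625$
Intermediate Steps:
$P = 187$ ($P = -6 + \left(81 + 112\right) = -6 + 193 = 187$)
$\left(P + r{\left(4 \left(-3\right) \right)}\right)^{2} = \left(187 + 4 \left(-3\right)\right)^{2} = \left(187 - 12\right)^{2} = 175^{2} = 30625$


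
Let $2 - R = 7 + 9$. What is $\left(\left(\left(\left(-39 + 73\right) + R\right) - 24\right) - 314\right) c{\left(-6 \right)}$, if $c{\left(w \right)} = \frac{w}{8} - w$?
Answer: $- \frac{3339}{2} \approx -1669.5$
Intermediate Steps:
$R = -14$ ($R = 2 - \left(7 + 9\right) = 2 - 16 = -14$)
$c{\left(w \right)} = - \frac{7 w}{8}$ ($c{\left(w \right)} = w \frac{1}{8} - w = \frac{w}{8} - w = - \frac{7 w}{8}$)
$\left(\left(\left(\left(-39 + 73\right) + R\right) - 24\right) - 314\right) c{\left(-6 \right)} = \left(\left(\left(\left(-39 + 73\right) - 14\right) - 24\right) - 314\right) \left(\left(- \frac{7}{8}\right) \left(-6\right)\right) = \left(\left(\left(34 - 14\right) - 24\right) - 314\right) \frac{21}{4} = \left(\left(20 - 24\right) - 314\right) \frac{21}{4} = \left(-4 - 314\right) \frac{21}{4} = \left(-318\right) \frac{21}{4} = - \frac{3339}{2}$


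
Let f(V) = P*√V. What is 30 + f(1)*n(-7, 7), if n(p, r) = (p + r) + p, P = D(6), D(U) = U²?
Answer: -222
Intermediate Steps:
P = 36 (P = 6² = 36)
n(p, r) = r + 2*p
f(V) = 36*√V
30 + f(1)*n(-7, 7) = 30 + (36*√1)*(7 + 2*(-7)) = 30 + (36*1)*(7 - 14) = 30 + 36*(-7) = 30 - 252 = -222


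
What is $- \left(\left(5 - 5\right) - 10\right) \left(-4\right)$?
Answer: $-40$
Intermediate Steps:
$- \left(\left(5 - 5\right) - 10\right) \left(-4\right) = - \left(0 - 10\right) \left(-4\right) = - \left(-10\right) \left(-4\right) = \left(-1\right) 40 = -40$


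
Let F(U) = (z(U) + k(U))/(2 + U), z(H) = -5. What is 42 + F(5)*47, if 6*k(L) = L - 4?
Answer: 401/42 ≈ 9.5476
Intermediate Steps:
k(L) = -⅔ + L/6 (k(L) = (L - 4)/6 = (-4 + L)/6 = -⅔ + L/6)
F(U) = (-17/3 + U/6)/(2 + U) (F(U) = (-5 + (-⅔ + U/6))/(2 + U) = (-17/3 + U/6)/(2 + U))
42 + F(5)*47 = 42 + ((-34 + 5)/(6*(2 + 5)))*47 = 42 + ((⅙)*(-29)/7)*47 = 42 + ((⅙)*(⅐)*(-29))*47 = 42 - 29/42*47 = 42 - 1363/42 = 401/42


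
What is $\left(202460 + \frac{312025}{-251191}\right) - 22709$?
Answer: $\frac{45151521416}{251191} \approx 1.7975 \cdot 10^{5}$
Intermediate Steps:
$\left(202460 + \frac{312025}{-251191}\right) - 22709 = \left(202460 + 312025 \left(- \frac{1}{251191}\right)\right) - 22709 = \left(202460 - \frac{312025}{251191}\right) - 22709 = \frac{50855817835}{251191} - 22709 = \frac{45151521416}{251191}$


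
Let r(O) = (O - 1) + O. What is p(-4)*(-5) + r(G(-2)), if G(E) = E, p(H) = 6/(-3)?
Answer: 5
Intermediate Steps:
p(H) = -2 (p(H) = 6*(-⅓) = -2)
r(O) = -1 + 2*O (r(O) = (-1 + O) + O = -1 + 2*O)
p(-4)*(-5) + r(G(-2)) = -2*(-5) + (-1 + 2*(-2)) = 10 + (-1 - 4) = 10 - 5 = 5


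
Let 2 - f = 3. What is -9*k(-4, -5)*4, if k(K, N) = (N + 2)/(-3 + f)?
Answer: -27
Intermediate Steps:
f = -1 (f = 2 - 1*3 = 2 - 3 = -1)
k(K, N) = -½ - N/4 (k(K, N) = (N + 2)/(-3 - 1) = (2 + N)/(-4) = (2 + N)*(-¼) = -½ - N/4)
-9*k(-4, -5)*4 = -9*(-½ - ¼*(-5))*4 = -9*(-½ + 5/4)*4 = -9*¾*4 = -27/4*4 = -27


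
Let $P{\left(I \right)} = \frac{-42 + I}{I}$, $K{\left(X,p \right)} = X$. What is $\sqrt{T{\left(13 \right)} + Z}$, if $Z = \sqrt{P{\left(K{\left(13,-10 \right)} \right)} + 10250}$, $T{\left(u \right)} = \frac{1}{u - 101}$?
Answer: $\frac{\sqrt{-3718 + 276848 \sqrt{14313}}}{572} \approx 10.061$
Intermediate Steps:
$P{\left(I \right)} = \frac{-42 + I}{I}$
$T{\left(u \right)} = \frac{1}{-101 + u}$
$Z = \frac{11 \sqrt{14313}}{13}$ ($Z = \sqrt{\frac{-42 + 13}{13} + 10250} = \sqrt{\frac{1}{13} \left(-29\right) + 10250} = \sqrt{- \frac{29}{13} + 10250} = \sqrt{\frac{133221}{13}} = \frac{11 \sqrt{14313}}{13} \approx 101.23$)
$\sqrt{T{\left(13 \right)} + Z} = \sqrt{\frac{1}{-101 + 13} + \frac{11 \sqrt{14313}}{13}} = \sqrt{\frac{1}{-88} + \frac{11 \sqrt{14313}}{13}} = \sqrt{- \frac{1}{88} + \frac{11 \sqrt{14313}}{13}}$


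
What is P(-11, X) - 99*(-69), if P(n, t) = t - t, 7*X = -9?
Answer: 6831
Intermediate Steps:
X = -9/7 (X = (⅐)*(-9) = -9/7 ≈ -1.2857)
P(n, t) = 0
P(-11, X) - 99*(-69) = 0 - 99*(-69) = 0 + 6831 = 6831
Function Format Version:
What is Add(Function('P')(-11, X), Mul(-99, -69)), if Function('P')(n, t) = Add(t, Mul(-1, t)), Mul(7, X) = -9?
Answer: 6831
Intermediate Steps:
X = Rational(-9, 7) (X = Mul(Rational(1, 7), -9) = Rational(-9, 7) ≈ -1.2857)
Function('P')(n, t) = 0
Add(Function('P')(-11, X), Mul(-99, -69)) = Add(0, Mul(-99, -69)) = Add(0, 6831) = 6831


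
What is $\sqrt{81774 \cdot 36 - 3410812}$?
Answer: $2 i \sqrt{116737} \approx 683.34 i$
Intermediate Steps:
$\sqrt{81774 \cdot 36 - 3410812} = \sqrt{2943864 - 3410812} = \sqrt{-466948} = 2 i \sqrt{116737}$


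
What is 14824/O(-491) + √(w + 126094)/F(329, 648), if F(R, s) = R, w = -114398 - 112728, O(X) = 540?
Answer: 3706/135 + 2*I*√25258/329 ≈ 27.452 + 0.96613*I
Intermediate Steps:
w = -227126
14824/O(-491) + √(w + 126094)/F(329, 648) = 14824/540 + √(-227126 + 126094)/329 = 14824*(1/540) + √(-101032)*(1/329) = 3706/135 + (2*I*√25258)*(1/329) = 3706/135 + 2*I*√25258/329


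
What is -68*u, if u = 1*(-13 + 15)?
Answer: -136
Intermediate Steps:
u = 2 (u = 1*2 = 2)
-68*u = -68*2 = -136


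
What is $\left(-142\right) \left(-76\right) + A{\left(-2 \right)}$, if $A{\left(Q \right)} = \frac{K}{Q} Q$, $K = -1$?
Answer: $10791$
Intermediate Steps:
$A{\left(Q \right)} = -1$ ($A{\left(Q \right)} = - \frac{1}{Q} Q = -1$)
$\left(-142\right) \left(-76\right) + A{\left(-2 \right)} = \left(-142\right) \left(-76\right) - 1 = 10792 - 1 = 10791$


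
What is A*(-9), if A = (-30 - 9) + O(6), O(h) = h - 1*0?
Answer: 297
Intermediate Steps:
O(h) = h (O(h) = h + 0 = h)
A = -33 (A = (-30 - 9) + 6 = -39 + 6 = -33)
A*(-9) = -33*(-9) = 297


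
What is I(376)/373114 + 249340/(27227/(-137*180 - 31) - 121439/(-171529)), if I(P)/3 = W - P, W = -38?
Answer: -98503065484413663817/155940173132919 ≈ -6.3167e+5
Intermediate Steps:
I(P) = -114 - 3*P (I(P) = 3*(-38 - P) = -114 - 3*P)
I(376)/373114 + 249340/(27227/(-137*180 - 31) - 121439/(-171529)) = (-114 - 3*376)/373114 + 249340/(27227/(-137*180 - 31) - 121439/(-171529)) = (-114 - 1128)*(1/373114) + 249340/(27227/(-24660 - 31) - 121439*(-1/171529)) = -1242*1/373114 + 249340/(27227/(-24691) + 121439/171529) = -621/186557 + 249340/(27227*(-1/24691) + 121439/171529) = -621/186557 + 249340/(-27227/24691 + 121439/171529) = -621/186557 + 249340/(-1671769734/4235222539) = -621/186557 + 249340*(-4235222539/1671769734) = -621/186557 - 528005193937130/835884867 = -98503065484413663817/155940173132919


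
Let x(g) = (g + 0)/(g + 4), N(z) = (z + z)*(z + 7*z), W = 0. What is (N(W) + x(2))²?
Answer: ⅑ ≈ 0.11111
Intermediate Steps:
N(z) = 16*z² (N(z) = (2*z)*(8*z) = 16*z²)
x(g) = g/(4 + g)
(N(W) + x(2))² = (16*0² + 2/(4 + 2))² = (16*0 + 2/6)² = (0 + 2*(⅙))² = (0 + ⅓)² = (⅓)² = ⅑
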